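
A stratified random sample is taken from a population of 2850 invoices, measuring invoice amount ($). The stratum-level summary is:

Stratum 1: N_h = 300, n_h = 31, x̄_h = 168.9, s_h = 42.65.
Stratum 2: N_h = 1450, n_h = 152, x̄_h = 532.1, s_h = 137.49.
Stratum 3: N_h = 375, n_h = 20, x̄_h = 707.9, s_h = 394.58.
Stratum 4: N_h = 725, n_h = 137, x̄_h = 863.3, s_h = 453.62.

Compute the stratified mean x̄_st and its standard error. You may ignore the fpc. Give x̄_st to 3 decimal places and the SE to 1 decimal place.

x̄_st ≈ 601.253, SE ≈ 16.3

x̄_st = Σ W_h x̄_h = (300·168.9 + 1450·532.1 + 375·707.9 + 725·863.3)/2850 = 601.25263
V̂(x̄_st) = Σ W_h² s_h²/n_h, with W_h = N_h/N and N = 2850:
  stratum 1: (300/2850)²·42.65²/31 = 0.650173
  stratum 2: (1450/2850)²·137.49²/152 = 32.1918
  stratum 3: (375/2850)²·394.58²/20 = 134.776
  stratum 4: (725/2850)²·453.62²/137 = 97.1964
V̂(x̄_st) = 264.814
SE(x̄_st) = √264.814 = 16.2731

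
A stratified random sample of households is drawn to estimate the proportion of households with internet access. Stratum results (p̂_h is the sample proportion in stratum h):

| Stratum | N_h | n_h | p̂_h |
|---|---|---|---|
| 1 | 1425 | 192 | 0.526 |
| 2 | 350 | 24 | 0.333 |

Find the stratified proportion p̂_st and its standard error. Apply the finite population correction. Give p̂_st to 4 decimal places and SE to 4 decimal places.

N = 1775; stratum weights W_h = N_h/N.
p̂_st = Σ W_h p̂_h = (1425·0.526 + 350·0.333)/1775 = 0.48794
V̂(p̂_st) = Σ W_h² (1 − n_h/N_h) p̂_h(1−p̂_h)/(n_h−1):
  stratum 1: (1425/1775)²·(1 − 192/1425)·0.526·0.474/191 = 0.000727967
  stratum 2: (350/1775)²·(1 − 24/350)·0.333·0.667/23 = 0.000349729
V̂(p̂_st) = 0.0010777; SE = √V̂ = 0.0328283

p̂_st ≈ 0.4879, SE ≈ 0.0328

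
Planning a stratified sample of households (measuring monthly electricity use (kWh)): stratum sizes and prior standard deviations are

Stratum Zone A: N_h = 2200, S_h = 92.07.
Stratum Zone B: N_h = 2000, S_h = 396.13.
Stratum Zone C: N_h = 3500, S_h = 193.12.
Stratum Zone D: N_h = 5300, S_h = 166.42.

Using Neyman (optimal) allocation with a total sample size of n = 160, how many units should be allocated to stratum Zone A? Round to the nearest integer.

Neyman allocation: n_h = n · N_h S_h / Σ N_i S_i, with n = 160.
  stratum Zone A: N_h·S_h = 2200·92.07 = 202554.00
  stratum Zone B: N_h·S_h = 2000·396.13 = 792260.00
  stratum Zone C: N_h·S_h = 3500·193.12 = 675920.00
  stratum Zone D: N_h·S_h = 5300·166.42 = 882026.00
Σ N_h S_h = 2552760.00
n for stratum Zone A = 160·202554.00/2552760.00 = 12.696 → 13

13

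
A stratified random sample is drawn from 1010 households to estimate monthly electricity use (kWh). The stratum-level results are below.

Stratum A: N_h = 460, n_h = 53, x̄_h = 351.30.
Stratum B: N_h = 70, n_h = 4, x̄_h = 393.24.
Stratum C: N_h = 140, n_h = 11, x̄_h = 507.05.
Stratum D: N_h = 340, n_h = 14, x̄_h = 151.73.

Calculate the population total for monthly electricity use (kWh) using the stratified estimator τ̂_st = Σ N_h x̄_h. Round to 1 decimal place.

τ̂_st = Σ N_h x̄_h = 460·351.30 + 70·393.24 + 140·507.05 + 340·151.73 = 311700.0

τ̂_st ≈ 311700.0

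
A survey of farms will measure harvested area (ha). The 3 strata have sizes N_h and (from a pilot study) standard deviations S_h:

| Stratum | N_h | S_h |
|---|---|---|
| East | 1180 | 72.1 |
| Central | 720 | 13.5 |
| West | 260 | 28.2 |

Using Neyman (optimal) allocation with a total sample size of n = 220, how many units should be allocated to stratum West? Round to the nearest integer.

Neyman allocation: n_h = n · N_h S_h / Σ N_i S_i, with n = 220.
  stratum East: N_h·S_h = 1180·72.1 = 85078.00
  stratum Central: N_h·S_h = 720·13.5 = 9720.00
  stratum West: N_h·S_h = 260·28.2 = 7332.00
Σ N_h S_h = 102130.00
n for stratum West = 220·7332.00/102130.00 = 15.794 → 16

16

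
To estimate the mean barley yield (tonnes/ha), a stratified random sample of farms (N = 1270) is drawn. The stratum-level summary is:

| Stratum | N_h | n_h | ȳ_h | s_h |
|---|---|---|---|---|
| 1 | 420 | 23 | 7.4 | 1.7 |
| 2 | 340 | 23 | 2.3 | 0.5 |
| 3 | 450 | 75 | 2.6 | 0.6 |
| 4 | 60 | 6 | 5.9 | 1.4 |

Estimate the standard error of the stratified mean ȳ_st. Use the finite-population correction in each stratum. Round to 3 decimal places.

SE(ȳ_st) ≈ 0.122

V̂(ȳ_st) = Σ W_h² (1 − n_h/N_h) s_h²/n_h, with W_h = N_h/N and N = 1270:
  stratum 1: (420/1270)²·(1 − 23/420)·1.7²/23 = 0.0129898
  stratum 2: (340/1270)²·(1 − 23/340)·0.5²/23 = 0.000726345
  stratum 3: (450/1270)²·(1 − 75/450)·0.6²/75 = 0.000502201
  stratum 4: (60/1270)²·(1 − 6/60)·1.4²/6 = 0.000656209
V̂(ȳ_st) = 0.0148746
SE(ȳ_st) = √0.0148746 = 0.121961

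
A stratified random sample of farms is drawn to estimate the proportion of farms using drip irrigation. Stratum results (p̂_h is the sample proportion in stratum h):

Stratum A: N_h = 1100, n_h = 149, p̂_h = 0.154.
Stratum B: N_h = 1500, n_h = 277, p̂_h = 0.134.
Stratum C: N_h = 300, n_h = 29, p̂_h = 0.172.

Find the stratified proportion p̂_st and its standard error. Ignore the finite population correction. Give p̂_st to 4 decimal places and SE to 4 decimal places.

p̂_st ≈ 0.1455, SE ≈ 0.0171

N = 2900; stratum weights W_h = N_h/N.
p̂_st = Σ W_h p̂_h = (1100·0.154 + 1500·0.134 + 300·0.172)/2900 = 0.14552
V̂(p̂_st) = Σ W_h² p̂_h(1−p̂_h)/(n_h−1):
  stratum A: (1100/2900)²·0.154·0.846/148 = 0.000126654
  stratum B: (1500/2900)²·0.134·0.866/276 = 0.000112486
  stratum C: (300/2900)²·0.172·0.828/28 = 5.44311e-05
V̂(p̂_st) = 0.000293571; SE = √V̂ = 0.0171339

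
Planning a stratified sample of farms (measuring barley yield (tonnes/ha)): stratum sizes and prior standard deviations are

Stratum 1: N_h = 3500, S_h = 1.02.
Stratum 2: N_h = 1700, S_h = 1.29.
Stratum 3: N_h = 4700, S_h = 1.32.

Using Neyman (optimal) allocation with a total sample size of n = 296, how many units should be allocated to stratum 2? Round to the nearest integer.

54

Neyman allocation: n_h = n · N_h S_h / Σ N_i S_i, with n = 296.
  stratum 1: N_h·S_h = 3500·1.02 = 3570.00
  stratum 2: N_h·S_h = 1700·1.29 = 2193.00
  stratum 3: N_h·S_h = 4700·1.32 = 6204.00
Σ N_h S_h = 11967.00
n for stratum 2 = 296·2193.00/11967.00 = 54.243 → 54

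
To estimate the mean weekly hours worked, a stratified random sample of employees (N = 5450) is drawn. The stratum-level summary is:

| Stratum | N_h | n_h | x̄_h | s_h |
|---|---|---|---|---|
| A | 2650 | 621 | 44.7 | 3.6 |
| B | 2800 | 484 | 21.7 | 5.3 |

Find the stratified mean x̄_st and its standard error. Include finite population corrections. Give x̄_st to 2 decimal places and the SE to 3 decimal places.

x̄_st ≈ 32.88, SE ≈ 0.128

x̄_st = Σ W_h x̄_h = (2650·44.7 + 2800·21.7)/5450 = 32.88349
V̂(x̄_st) = Σ W_h² (1 − n_h/N_h) s_h²/n_h, with W_h = N_h/N and N = 5450:
  stratum A: (2650/5450)²·(1 − 621/2650)·3.6²/621 = 0.00377788
  stratum B: (2800/5450)²·(1 − 484/2800)·5.3²/484 = 0.012671
V̂(x̄_st) = 0.0164489
SE(x̄_st) = √0.0164489 = 0.128253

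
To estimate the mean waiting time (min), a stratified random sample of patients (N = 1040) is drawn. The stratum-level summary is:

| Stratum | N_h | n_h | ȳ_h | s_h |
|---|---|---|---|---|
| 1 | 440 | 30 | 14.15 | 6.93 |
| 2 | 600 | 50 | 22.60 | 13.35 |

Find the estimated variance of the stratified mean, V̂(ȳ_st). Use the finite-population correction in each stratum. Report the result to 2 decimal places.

V̂(ȳ_st) = Σ W_h² (1 − n_h/N_h) s_h²/n_h, with W_h = N_h/N and N = 1040:
  stratum 1: (440/1040)²·(1 − 30/440)·6.93²/30 = 0.267002
  stratum 2: (600/1040)²·(1 − 50/600)·13.35²/50 = 1.08753
V̂(ȳ_st) = 1.35453

V̂(ȳ_st) ≈ 1.35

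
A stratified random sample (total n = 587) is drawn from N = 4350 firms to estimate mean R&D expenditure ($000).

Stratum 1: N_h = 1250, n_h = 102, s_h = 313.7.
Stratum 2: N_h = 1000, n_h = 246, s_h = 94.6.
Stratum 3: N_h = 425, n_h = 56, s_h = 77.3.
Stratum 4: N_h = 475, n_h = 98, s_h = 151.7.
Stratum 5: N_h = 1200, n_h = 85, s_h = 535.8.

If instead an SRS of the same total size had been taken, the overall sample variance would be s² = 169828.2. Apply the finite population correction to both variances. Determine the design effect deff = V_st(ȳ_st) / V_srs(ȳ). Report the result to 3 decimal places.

deff ≈ 1.265

V̂(ȳ_st) = Σ W_h² (1 − n_h/N_h) s_h²/n_h, with W_h = N_h/N and N = 4350:
  stratum 1: (1250/4350)²·(1 − 102/1250)·313.7²/102 = 73.1648
  stratum 2: (1000/4350)²·(1 − 246/1000)·94.6²/246 = 1.44957
  stratum 3: (425/4350)²·(1 − 56/425)·77.3²/56 = 0.884317
  stratum 4: (475/4350)²·(1 − 98/475)·151.7²/98 = 2.22229
  stratum 5: (1200/4350)²·(1 − 85/1200)·535.8²/85 = 238.816
V_st = 316.537
V_srs = (1 − 587/4350)·169828.2/587 = 250.275
deff = V_st / V_srs = 316.537/250.275 = 1.2648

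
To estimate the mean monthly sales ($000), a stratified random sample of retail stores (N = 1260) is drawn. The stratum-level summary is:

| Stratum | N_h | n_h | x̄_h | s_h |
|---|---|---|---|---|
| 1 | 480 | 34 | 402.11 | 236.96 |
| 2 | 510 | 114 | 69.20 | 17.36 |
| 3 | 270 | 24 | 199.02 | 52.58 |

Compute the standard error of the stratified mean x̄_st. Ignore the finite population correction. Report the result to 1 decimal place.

SE(x̄_st) ≈ 15.7

V̂(x̄_st) = Σ W_h² s_h²/n_h, with W_h = N_h/N and N = 1260:
  stratum 1: (480/1260)²·236.96²/34 = 239.669
  stratum 2: (510/1260)²·17.36²/114 = 0.433106
  stratum 3: (270/1260)²·52.58²/24 = 5.28952
V̂(x̄_st) = 245.392
SE(x̄_st) = √245.392 = 15.665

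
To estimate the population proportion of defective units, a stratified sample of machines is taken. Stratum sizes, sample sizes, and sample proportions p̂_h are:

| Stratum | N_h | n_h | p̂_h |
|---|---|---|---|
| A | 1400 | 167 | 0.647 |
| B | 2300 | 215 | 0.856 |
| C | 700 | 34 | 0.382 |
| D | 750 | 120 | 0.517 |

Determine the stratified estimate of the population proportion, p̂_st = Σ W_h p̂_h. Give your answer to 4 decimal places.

p̂_st ≈ 0.6854

N = 5150; stratum weights W_h = N_h/N.
p̂_st = Σ W_h p̂_h = (1400·0.647 + 2300·0.856 + 700·0.382 + 750·0.517)/5150 = 0.68539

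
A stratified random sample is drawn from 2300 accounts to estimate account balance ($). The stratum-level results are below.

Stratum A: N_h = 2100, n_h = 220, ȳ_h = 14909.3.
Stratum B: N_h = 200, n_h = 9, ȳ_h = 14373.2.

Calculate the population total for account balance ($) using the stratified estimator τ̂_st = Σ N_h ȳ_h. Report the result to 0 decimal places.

τ̂_st ≈ 34184170

τ̂_st = Σ N_h ȳ_h = 2100·14909.3 + 200·14373.2 = 34184170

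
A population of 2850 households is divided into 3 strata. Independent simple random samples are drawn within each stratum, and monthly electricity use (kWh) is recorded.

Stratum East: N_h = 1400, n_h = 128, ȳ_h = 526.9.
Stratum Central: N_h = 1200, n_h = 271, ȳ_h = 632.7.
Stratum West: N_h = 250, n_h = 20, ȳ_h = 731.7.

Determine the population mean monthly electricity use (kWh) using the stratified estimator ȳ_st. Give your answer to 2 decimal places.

ȳ_st ≈ 589.41

N = Σ N_h = 2850. Stratum weights W_h = N_h/N.
ȳ_st = (1400·526.9 + 1200·632.7 + 250·731.7) / 2850 = 589.4123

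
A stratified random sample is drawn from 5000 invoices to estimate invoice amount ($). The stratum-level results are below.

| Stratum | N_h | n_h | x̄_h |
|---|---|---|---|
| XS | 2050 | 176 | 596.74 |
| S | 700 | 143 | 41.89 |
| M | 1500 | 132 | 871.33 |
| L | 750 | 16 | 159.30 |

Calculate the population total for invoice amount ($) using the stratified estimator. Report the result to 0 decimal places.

τ̂_st = Σ N_h x̄_h = 2050·596.74 + 700·41.89 + 1500·871.33 + 750·159.30 = 2679110

τ̂_st ≈ 2679110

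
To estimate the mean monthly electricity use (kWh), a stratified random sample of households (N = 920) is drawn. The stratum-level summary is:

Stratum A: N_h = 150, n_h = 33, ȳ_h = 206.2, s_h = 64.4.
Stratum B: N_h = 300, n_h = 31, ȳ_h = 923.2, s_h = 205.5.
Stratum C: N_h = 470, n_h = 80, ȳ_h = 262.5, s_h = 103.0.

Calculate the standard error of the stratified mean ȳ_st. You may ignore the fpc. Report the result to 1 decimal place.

SE(ȳ_st) ≈ 13.5

V̂(ȳ_st) = Σ W_h² s_h²/n_h, with W_h = N_h/N and N = 920:
  stratum A: (150/920)²·64.4²/33 = 3.34091
  stratum B: (300/920)²·205.5²/31 = 144.853
  stratum C: (470/920)²·103.0²/80 = 34.6102
V̂(ȳ_st) = 182.805
SE(ȳ_st) = √182.805 = 13.5205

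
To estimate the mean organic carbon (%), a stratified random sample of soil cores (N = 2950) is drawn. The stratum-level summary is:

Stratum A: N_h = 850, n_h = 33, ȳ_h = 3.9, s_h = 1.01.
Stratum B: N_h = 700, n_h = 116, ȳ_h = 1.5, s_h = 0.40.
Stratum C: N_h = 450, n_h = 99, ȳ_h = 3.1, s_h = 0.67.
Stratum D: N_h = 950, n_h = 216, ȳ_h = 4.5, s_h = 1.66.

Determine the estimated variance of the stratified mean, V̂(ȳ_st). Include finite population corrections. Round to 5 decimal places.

V̂(ȳ_st) = Σ W_h² (1 − n_h/N_h) s_h²/n_h, with W_h = N_h/N and N = 2950:
  stratum A: (850/2950)²·(1 − 33/850)·1.01²/33 = 0.00246675
  stratum B: (700/2950)²·(1 − 116/700)·0.40²/116 = 6.47931e-05
  stratum C: (450/2950)²·(1 − 99/450)·0.67²/99 = 8.22981e-05
  stratum D: (950/2950)²·(1 − 216/950)·1.66²/216 = 0.00102221
V̂(ȳ_st) = 0.00363605

V̂(ȳ_st) ≈ 0.00364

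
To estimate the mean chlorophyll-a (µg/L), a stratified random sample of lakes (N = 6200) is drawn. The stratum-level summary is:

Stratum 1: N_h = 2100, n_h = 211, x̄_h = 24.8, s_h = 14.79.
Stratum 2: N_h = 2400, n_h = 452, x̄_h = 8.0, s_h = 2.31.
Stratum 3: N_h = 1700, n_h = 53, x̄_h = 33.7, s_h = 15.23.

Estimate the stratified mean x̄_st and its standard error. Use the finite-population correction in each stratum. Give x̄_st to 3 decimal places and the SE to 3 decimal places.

x̄_st = Σ W_h x̄_h = (2100·24.8 + 2400·8.0 + 1700·33.7)/6200 = 20.73710
V̂(x̄_st) = Σ W_h² (1 − n_h/N_h) s_h²/n_h, with W_h = N_h/N and N = 6200:
  stratum 1: (2100/6200)²·(1 − 211/2100)·14.79²/211 = 0.106985
  stratum 2: (2400/6200)²·(1 − 452/2400)·2.31²/452 = 0.00143583
  stratum 3: (1700/6200)²·(1 − 53/1700)·15.23²/53 = 0.318774
V̂(x̄_st) = 0.427195
SE(x̄_st) = √0.427195 = 0.653601

x̄_st ≈ 20.737, SE ≈ 0.654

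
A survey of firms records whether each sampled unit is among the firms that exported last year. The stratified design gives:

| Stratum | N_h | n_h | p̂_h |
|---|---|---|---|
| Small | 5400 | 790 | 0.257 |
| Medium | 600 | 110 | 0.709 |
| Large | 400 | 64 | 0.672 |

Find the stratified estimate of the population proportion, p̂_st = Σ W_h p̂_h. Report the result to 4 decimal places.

N = 6400; stratum weights W_h = N_h/N.
p̂_st = Σ W_h p̂_h = (5400·0.257 + 600·0.709 + 400·0.672)/6400 = 0.32531

p̂_st ≈ 0.3253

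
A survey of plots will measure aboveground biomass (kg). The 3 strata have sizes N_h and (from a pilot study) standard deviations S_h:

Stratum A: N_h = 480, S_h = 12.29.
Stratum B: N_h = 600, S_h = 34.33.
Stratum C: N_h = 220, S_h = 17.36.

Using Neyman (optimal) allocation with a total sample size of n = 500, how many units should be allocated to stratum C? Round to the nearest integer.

Neyman allocation: n_h = n · N_h S_h / Σ N_i S_i, with n = 500.
  stratum A: N_h·S_h = 480·12.29 = 5899.20
  stratum B: N_h·S_h = 600·34.33 = 20598.00
  stratum C: N_h·S_h = 220·17.36 = 3819.20
Σ N_h S_h = 30316.40
n for stratum C = 500·3819.20/30316.40 = 62.989 → 63

63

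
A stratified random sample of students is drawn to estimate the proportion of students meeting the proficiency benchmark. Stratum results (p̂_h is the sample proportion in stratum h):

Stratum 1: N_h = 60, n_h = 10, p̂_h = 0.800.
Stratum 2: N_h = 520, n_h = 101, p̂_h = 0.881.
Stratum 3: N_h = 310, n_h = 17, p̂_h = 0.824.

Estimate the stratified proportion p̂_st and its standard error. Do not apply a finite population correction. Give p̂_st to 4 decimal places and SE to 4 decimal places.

N = 890; stratum weights W_h = N_h/N.
p̂_st = Σ W_h p̂_h = (60·0.800 + 520·0.881 + 310·0.824)/890 = 0.85569
V̂(p̂_st) = Σ W_h² p̂_h(1−p̂_h)/(n_h−1):
  stratum 1: (60/890)²·0.800·0.200/9 = 8.07979e-05
  stratum 2: (520/890)²·0.881·0.119/100 = 0.00035789
  stratum 3: (310/890)²·0.824·0.176/16 = 0.00109967
V̂(p̂_st) = 0.00153836; SE = √V̂ = 0.0392219

p̂_st ≈ 0.8557, SE ≈ 0.0392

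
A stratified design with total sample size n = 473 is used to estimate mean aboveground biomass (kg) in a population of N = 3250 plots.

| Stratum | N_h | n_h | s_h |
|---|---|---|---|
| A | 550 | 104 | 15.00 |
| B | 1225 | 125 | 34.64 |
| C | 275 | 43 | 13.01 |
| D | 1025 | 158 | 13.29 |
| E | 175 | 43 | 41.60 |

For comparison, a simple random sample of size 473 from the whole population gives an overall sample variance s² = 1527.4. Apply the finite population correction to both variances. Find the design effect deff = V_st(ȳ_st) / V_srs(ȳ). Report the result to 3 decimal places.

deff ≈ 0.537

V̂(ȳ_st) = Σ W_h² (1 − n_h/N_h) s_h²/n_h, with W_h = N_h/N and N = 3250:
  stratum A: (550/3250)²·(1 − 104/550)·15.00²/104 = 0.0502435
  stratum B: (1225/3250)²·(1 − 125/1225)·34.64²/125 = 1.22464
  stratum C: (275/3250)²·(1 − 43/275)·13.01²/43 = 0.0237761
  stratum D: (1025/3250)²·(1 − 158/1025)·13.29²/158 = 0.0940522
  stratum E: (175/3250)²·(1 − 43/175)·41.60²/43 = 0.0880164
V_st = 1.48073
V_srs = (1 − 473/3250)·1527.4/473 = 2.75921
deff = V_st / V_srs = 1.48073/2.75921 = 0.5366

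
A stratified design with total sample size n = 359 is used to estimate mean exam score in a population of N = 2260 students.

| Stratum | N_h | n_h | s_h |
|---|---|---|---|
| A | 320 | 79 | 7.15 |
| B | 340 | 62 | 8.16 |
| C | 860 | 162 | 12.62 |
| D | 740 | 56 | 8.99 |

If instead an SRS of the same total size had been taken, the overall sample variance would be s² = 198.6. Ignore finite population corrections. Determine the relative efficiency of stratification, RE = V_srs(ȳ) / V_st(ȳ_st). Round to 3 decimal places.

V̂(ȳ_st) = Σ W_h² s_h²/n_h, with W_h = N_h/N and N = 2260:
  stratum A: (320/2260)²·7.15²/79 = 0.0129738
  stratum B: (340/2260)²·8.16²/62 = 0.0243069
  stratum C: (860/2260)²·12.62²/162 = 0.142359
  stratum D: (740/2260)²·8.99²/56 = 0.154731
V_st = 0.334371
V_srs = s²/n = 198.6/359 = 0.553203
Relative efficiency = V_srs / V_st = 0.553203/0.334371 = 1.6545

RE ≈ 1.654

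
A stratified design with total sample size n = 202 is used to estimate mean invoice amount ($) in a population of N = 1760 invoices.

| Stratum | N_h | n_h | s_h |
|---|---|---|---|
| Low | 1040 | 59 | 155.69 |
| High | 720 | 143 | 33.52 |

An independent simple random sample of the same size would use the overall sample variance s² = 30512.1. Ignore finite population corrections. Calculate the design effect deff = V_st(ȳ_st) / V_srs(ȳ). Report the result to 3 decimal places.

V̂(ȳ_st) = Σ W_h² s_h²/n_h, with W_h = N_h/N and N = 1760:
  stratum Low: (1040/1760)²·155.69²/59 = 143.453
  stratum High: (720/1760)²·33.52²/143 = 1.31496
V_st = 144.768
V_srs = s²/n = 30512.1/202 = 151.05
deff = V_st / V_srs = 144.768/151.05 = 0.9584

deff ≈ 0.958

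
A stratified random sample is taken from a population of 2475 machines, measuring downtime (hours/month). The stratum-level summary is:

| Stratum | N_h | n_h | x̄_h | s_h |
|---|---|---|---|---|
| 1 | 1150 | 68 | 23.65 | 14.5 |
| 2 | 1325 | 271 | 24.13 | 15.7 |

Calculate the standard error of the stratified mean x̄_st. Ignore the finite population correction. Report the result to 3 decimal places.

V̂(x̄_st) = Σ W_h² s_h²/n_h, with W_h = N_h/N and N = 2475:
  stratum 1: (1150/2475)²·14.5²/68 = 0.667532
  stratum 2: (1325/2475)²·15.7²/271 = 0.260682
V̂(x̄_st) = 0.928215
SE(x̄_st) = √0.928215 = 0.963439

SE(x̄_st) ≈ 0.963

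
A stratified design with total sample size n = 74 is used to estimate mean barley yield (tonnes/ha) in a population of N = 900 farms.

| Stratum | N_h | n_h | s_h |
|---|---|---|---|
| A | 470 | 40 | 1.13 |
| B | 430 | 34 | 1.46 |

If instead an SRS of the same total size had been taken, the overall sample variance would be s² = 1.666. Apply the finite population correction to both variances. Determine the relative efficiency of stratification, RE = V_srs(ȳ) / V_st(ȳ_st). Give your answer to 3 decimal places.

V̂(ȳ_st) = Σ W_h² (1 − n_h/N_h) s_h²/n_h, with W_h = N_h/N and N = 900:
  stratum A: (470/900)²·(1 − 40/470)·1.13²/40 = 0.00796486
  stratum B: (430/900)²·(1 − 34/430)·1.46²/34 = 0.0131797
V_st = 0.0211446
V_srs = (1 − 74/900)·1.666/74 = 0.0206624
Relative efficiency = V_srs / V_st = 0.0206624/0.0211446 = 0.9772

RE ≈ 0.977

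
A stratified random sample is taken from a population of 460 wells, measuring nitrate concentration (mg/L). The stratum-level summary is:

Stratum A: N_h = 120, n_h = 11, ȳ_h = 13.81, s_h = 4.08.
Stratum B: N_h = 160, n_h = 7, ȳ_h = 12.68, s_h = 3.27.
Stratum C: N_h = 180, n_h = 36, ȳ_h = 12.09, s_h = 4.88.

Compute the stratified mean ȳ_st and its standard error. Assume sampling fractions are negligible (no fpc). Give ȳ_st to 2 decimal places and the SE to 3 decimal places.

ȳ_st = Σ W_h ȳ_h = (120·13.81 + 160·12.68 + 180·12.09)/460 = 12.74391
V̂(ȳ_st) = Σ W_h² s_h²/n_h, with W_h = N_h/N and N = 460:
  stratum A: (120/460)²·4.08²/11 = 0.102985
  stratum B: (160/460)²·3.27²/7 = 0.184808
  stratum C: (180/460)²·4.88²/36 = 0.10129
V̂(ȳ_st) = 0.389084
SE(ȳ_st) = √0.389084 = 0.623766

ȳ_st ≈ 12.74, SE ≈ 0.624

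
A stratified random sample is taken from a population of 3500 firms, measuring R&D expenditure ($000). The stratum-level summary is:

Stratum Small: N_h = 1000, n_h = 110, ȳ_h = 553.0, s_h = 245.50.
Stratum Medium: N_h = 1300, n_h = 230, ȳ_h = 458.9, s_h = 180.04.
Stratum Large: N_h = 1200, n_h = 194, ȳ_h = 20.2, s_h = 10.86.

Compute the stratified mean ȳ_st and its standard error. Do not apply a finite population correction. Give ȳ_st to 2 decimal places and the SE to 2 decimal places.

ȳ_st = Σ W_h ȳ_h = (1000·553.0 + 1300·458.9 + 1200·20.2)/3500 = 335.37429
V̂(ȳ_st) = Σ W_h² s_h²/n_h, with W_h = N_h/N and N = 3500:
  stratum Small: (1000/3500)²·245.50²/110 = 44.7275
  stratum Medium: (1300/3500)²·180.04²/230 = 19.4429
  stratum Large: (1200/3500)²·10.86²/194 = 0.0714635
V̂(ȳ_st) = 64.2418
SE(ȳ_st) = √64.2418 = 8.0151

ȳ_st ≈ 335.37, SE ≈ 8.02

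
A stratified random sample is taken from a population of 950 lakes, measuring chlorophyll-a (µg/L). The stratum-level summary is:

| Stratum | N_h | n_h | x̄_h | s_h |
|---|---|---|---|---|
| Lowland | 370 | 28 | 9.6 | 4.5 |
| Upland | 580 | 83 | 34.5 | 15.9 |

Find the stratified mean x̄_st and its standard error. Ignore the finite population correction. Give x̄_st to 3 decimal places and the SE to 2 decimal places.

x̄_st ≈ 24.802, SE ≈ 1.12

x̄_st = Σ W_h x̄_h = (370·9.6 + 580·34.5)/950 = 24.80211
V̂(x̄_st) = Σ W_h² s_h²/n_h, with W_h = N_h/N and N = 950:
  stratum Lowland: (370/950)²·4.5²/28 = 0.109704
  stratum Upland: (580/950)²·15.9²/83 = 1.13534
V̂(x̄_st) = 1.24504
SE(x̄_st) = √1.24504 = 1.11581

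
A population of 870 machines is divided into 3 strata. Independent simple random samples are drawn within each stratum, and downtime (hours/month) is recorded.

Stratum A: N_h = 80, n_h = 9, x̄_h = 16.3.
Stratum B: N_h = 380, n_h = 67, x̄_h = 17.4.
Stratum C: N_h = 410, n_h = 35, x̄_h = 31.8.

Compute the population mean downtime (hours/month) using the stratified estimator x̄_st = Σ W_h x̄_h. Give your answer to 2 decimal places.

x̄_st ≈ 24.09

N = Σ N_h = 870. Stratum weights W_h = N_h/N.
x̄_st = (80·16.3 + 380·17.4 + 410·31.8) / 870 = 24.0851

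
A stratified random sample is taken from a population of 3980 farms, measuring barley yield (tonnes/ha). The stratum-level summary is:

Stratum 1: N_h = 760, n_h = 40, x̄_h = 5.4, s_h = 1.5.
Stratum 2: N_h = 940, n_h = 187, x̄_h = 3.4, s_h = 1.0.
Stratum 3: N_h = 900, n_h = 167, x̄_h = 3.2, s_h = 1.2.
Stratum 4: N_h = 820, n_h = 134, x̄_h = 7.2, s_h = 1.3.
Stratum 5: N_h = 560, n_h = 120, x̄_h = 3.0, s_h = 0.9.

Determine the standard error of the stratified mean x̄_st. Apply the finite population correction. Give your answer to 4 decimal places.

SE(x̄_st) ≈ 0.0556

V̂(x̄_st) = Σ W_h² (1 − n_h/N_h) s_h²/n_h, with W_h = N_h/N and N = 3980:
  stratum 1: (760/3980)²·(1 − 40/760)·1.5²/40 = 0.00194313
  stratum 2: (940/3980)²·(1 − 187/940)·1.0²/187 = 0.000238954
  stratum 3: (900/3980)²·(1 − 167/900)·1.2²/167 = 0.000359109
  stratum 4: (820/3980)²·(1 − 134/820)·1.3²/134 = 0.000447872
  stratum 5: (560/3980)²·(1 − 120/560)·0.9²/120 = 0.000104997
V̂(x̄_st) = 0.00309407
SE(x̄_st) = √0.00309407 = 0.0556243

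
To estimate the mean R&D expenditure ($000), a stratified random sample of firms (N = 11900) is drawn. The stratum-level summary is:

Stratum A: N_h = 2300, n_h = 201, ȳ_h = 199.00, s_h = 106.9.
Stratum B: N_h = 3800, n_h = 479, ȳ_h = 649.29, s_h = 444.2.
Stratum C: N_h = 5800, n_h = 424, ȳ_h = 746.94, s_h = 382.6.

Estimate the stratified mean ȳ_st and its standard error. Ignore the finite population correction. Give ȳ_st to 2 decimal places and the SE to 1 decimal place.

ȳ_st ≈ 609.85, SE ≈ 11.2

ȳ_st = Σ W_h ȳ_h = (2300·199.00 + 3800·649.29 + 5800·746.94)/11900 = 609.85328
V̂(ȳ_st) = Σ W_h² s_h²/n_h, with W_h = N_h/N and N = 11900:
  stratum A: (2300/11900)²·106.9²/201 = 2.12384
  stratum B: (3800/11900)²·444.2²/479 = 42.0044
  stratum C: (5800/11900)²·382.6²/424 = 82.0136
V̂(ȳ_st) = 126.142
SE(ȳ_st) = √126.142 = 11.2313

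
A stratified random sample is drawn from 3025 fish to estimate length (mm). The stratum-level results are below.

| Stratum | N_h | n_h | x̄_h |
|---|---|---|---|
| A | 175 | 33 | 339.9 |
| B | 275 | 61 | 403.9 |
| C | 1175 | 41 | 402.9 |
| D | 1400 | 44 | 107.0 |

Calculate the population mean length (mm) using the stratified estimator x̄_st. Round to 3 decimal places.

N = Σ N_h = 3025. Stratum weights W_h = N_h/N.
x̄_st = (175·339.9 + 275·403.9 + 1175·402.9 + 1400·107.0) / 3025 = 262.40083

x̄_st ≈ 262.401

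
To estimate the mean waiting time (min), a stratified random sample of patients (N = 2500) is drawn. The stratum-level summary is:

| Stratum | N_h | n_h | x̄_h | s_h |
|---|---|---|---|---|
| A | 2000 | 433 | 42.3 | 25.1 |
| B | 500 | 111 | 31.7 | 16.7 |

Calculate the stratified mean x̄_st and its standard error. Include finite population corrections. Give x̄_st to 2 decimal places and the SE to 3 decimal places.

x̄_st ≈ 40.18, SE ≈ 0.899

x̄_st = Σ W_h x̄_h = (2000·42.3 + 500·31.7)/2500 = 40.18000
V̂(x̄_st) = Σ W_h² (1 − n_h/N_h) s_h²/n_h, with W_h = N_h/N and N = 2500:
  stratum A: (2000/2500)²·(1 − 433/2000)·25.1²/433 = 0.729589
  stratum B: (500/2500)²·(1 − 111/500)·16.7²/111 = 0.0781897
V̂(x̄_st) = 0.807779
SE(x̄_st) = √0.807779 = 0.898765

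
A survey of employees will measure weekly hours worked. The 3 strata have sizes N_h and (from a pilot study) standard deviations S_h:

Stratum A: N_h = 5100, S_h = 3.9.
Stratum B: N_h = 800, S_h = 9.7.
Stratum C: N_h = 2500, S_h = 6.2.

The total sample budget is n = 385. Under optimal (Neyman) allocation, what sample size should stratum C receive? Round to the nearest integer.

138

Neyman allocation: n_h = n · N_h S_h / Σ N_i S_i, with n = 385.
  stratum A: N_h·S_h = 5100·3.9 = 19890.00
  stratum B: N_h·S_h = 800·9.7 = 7760.00
  stratum C: N_h·S_h = 2500·6.2 = 15500.00
Σ N_h S_h = 43150.00
n for stratum C = 385·15500.00/43150.00 = 138.297 → 138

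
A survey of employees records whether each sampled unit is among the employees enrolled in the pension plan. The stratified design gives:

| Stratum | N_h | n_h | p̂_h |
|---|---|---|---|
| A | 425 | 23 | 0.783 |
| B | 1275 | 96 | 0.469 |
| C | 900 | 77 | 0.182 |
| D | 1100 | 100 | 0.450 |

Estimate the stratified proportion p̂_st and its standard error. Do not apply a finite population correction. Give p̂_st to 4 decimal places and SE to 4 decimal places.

N = 3700; stratum weights W_h = N_h/N.
p̂_st = Σ W_h p̂_h = (425·0.783 + 1275·0.469 + 900·0.182 + 1100·0.450)/3700 = 0.42961
V̂(p̂_st) = Σ W_h² p̂_h(1−p̂_h)/(n_h−1):
  stratum A: (425/3700)²·0.783·0.217/22 = 0.0001019
  stratum B: (1275/3700)²·0.469·0.531/95 = 0.000311287
  stratum C: (900/3700)²·0.182·0.818/76 = 0.000115902
  stratum D: (1100/3700)²·0.450·0.550/99 = 0.000220964
V̂(p̂_st) = 0.000750053; SE = √V̂ = 0.0273871

p̂_st ≈ 0.4296, SE ≈ 0.0274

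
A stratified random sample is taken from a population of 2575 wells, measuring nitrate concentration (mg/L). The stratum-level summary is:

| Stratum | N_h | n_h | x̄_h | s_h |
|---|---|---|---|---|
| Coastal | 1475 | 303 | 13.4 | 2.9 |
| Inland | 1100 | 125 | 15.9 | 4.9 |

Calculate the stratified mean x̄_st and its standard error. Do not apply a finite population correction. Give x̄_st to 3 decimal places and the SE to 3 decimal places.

x̄_st ≈ 14.468, SE ≈ 0.210

x̄_st = Σ W_h x̄_h = (1475·13.4 + 1100·15.9)/2575 = 14.46796
V̂(x̄_st) = Σ W_h² s_h²/n_h, with W_h = N_h/N and N = 2575:
  stratum Coastal: (1475/2575)²·2.9²/303 = 0.00910716
  stratum Inland: (1100/2575)²·4.9²/125 = 0.035052
V̂(x̄_st) = 0.0441592
SE(x̄_st) = √0.0441592 = 0.210141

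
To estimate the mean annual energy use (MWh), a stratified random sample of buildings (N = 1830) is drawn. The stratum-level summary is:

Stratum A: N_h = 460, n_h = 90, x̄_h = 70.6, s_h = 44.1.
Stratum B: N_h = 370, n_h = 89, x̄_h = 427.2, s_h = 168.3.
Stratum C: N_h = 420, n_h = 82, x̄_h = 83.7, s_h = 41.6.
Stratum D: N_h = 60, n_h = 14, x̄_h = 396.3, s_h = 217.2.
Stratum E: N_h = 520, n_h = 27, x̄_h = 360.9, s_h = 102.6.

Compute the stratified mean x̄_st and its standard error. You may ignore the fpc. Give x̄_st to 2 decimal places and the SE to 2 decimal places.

x̄_st = Σ W_h x̄_h = (460·70.6 + 370·427.2 + 420·83.7 + 60·396.3 + 520·360.9)/1830 = 238.87432
V̂(x̄_st) = Σ W_h² s_h²/n_h, with W_h = N_h/N and N = 1830:
  stratum A: (460/1830)²·44.1²/90 = 1.36536
  stratum B: (370/1830)²·168.3²/89 = 13.0101
  stratum C: (420/1830)²·41.6²/82 = 1.11165
  stratum D: (60/1830)²·217.2²/14 = 3.62236
  stratum E: (520/1830)²·102.6²/27 = 31.4801
V̂(x̄_st) = 50.5895
SE(x̄_st) = √50.5895 = 7.11263

x̄_st ≈ 238.87, SE ≈ 7.11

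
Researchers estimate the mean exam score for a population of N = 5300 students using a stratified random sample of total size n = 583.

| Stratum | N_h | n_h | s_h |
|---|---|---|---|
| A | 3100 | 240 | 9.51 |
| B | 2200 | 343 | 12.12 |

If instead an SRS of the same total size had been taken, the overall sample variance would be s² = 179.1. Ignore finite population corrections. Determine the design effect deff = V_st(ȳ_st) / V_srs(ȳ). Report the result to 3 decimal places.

deff ≈ 0.660

V̂(ȳ_st) = Σ W_h² s_h²/n_h, with W_h = N_h/N and N = 5300:
  stratum A: (3100/5300)²·9.51²/240 = 0.12892
  stratum B: (2200/5300)²·12.12²/343 = 0.0737912
V_st = 0.202712
V_srs = s²/n = 179.1/583 = 0.307204
deff = V_st / V_srs = 0.202712/0.307204 = 0.6599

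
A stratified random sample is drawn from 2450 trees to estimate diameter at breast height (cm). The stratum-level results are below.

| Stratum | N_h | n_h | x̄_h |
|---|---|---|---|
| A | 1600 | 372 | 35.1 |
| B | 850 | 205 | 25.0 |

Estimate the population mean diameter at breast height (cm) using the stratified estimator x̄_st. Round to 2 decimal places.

x̄_st ≈ 31.60

N = Σ N_h = 2450. Stratum weights W_h = N_h/N.
x̄_st = (1600·35.1 + 850·25.0) / 2450 = 31.5959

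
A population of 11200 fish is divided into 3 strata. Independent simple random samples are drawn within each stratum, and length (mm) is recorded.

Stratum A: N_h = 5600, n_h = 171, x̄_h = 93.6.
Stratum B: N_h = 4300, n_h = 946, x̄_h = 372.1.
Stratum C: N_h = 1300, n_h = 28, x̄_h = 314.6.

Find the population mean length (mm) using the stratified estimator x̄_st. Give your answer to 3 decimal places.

N = Σ N_h = 11200. Stratum weights W_h = N_h/N.
x̄_st = (5600·93.6 + 4300·372.1 + 1300·314.6) / 11200 = 226.17589

x̄_st ≈ 226.176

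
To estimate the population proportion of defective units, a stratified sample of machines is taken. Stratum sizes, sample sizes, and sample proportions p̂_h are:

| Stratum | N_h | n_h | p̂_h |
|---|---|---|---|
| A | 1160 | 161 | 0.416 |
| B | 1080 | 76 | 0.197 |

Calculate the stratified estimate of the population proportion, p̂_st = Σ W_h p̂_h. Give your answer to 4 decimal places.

p̂_st ≈ 0.3104

N = 2240; stratum weights W_h = N_h/N.
p̂_st = Σ W_h p̂_h = (1160·0.416 + 1080·0.197)/2240 = 0.31041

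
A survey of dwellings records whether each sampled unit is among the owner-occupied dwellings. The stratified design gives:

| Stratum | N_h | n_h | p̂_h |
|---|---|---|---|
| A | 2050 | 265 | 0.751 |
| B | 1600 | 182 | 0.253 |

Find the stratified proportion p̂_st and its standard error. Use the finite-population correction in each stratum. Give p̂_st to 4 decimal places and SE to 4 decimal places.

N = 3650; stratum weights W_h = N_h/N.
p̂_st = Σ W_h p̂_h = (2050·0.751 + 1600·0.253)/3650 = 0.53270
V̂(p̂_st) = Σ W_h² (1 − n_h/N_h) p̂_h(1−p̂_h)/(n_h−1):
  stratum A: (2050/3650)²·(1 − 265/2050)·0.751·0.249/264 = 0.000194555
  stratum B: (1600/3650)²·(1 − 182/1600)·0.253·0.747/181 = 0.000177817
V̂(p̂_st) = 0.000372372; SE = √V̂ = 0.0192969

p̂_st ≈ 0.5327, SE ≈ 0.0193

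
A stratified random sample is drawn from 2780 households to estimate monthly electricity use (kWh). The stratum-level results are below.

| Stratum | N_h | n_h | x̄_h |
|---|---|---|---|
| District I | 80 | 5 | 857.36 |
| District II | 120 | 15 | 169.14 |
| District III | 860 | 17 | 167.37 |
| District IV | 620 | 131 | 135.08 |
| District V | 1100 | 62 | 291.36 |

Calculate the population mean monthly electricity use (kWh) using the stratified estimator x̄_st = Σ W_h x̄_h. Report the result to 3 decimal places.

x̄_st ≈ 229.162

N = Σ N_h = 2780. Stratum weights W_h = N_h/N.
x̄_st = (80·857.36 + 120·169.14 + 860·167.37 + 620·135.08 + 1100·291.36) / 2780 = 229.16165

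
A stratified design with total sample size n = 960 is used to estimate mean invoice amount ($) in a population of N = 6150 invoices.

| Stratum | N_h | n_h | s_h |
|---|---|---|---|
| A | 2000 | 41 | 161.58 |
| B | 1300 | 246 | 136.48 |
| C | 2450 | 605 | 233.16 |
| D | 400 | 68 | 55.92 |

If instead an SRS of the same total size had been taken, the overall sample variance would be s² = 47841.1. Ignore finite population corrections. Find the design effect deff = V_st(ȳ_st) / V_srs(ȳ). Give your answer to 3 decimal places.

V̂(ȳ_st) = Σ W_h² s_h²/n_h, with W_h = N_h/N and N = 6150:
  stratum A: (2000/6150)²·161.58²/41 = 67.3443
  stratum B: (1300/6150)²·136.48²/246 = 3.38329
  stratum C: (2450/6150)²·233.16²/605 = 14.2605
  stratum D: (400/6150)²·55.92²/68 = 0.194534
V_st = 85.1827
V_srs = s²/n = 47841.1/960 = 49.8345
deff = V_st / V_srs = 85.1827/49.8345 = 1.7093

deff ≈ 1.709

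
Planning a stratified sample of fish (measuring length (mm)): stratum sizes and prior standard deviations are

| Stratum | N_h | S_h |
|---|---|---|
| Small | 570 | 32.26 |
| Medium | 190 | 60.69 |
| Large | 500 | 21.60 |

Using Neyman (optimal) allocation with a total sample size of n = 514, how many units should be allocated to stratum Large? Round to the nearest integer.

136

Neyman allocation: n_h = n · N_h S_h / Σ N_i S_i, with n = 514.
  stratum Small: N_h·S_h = 570·32.26 = 18388.20
  stratum Medium: N_h·S_h = 190·60.69 = 11531.10
  stratum Large: N_h·S_h = 500·21.60 = 10800.00
Σ N_h S_h = 40719.30
n for stratum Large = 514·10800.00/40719.30 = 136.328 → 136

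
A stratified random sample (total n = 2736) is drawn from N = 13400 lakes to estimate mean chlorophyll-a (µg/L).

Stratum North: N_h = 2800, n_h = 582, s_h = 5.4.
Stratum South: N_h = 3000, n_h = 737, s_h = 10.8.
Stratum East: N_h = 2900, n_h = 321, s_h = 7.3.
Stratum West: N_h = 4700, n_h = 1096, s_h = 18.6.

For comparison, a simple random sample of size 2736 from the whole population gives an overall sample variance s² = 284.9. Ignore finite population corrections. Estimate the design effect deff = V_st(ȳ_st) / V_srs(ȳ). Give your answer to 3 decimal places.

V̂(ȳ_st) = Σ W_h² s_h²/n_h, with W_h = N_h/N and N = 13400:
  stratum North: (2800/13400)²·5.4²/582 = 0.00218762
  stratum South: (3000/13400)²·10.8²/737 = 0.00793255
  stratum East: (2900/13400)²·7.3²/321 = 0.00777548
  stratum West: (4700/13400)²·18.6²/1096 = 0.038833
V_st = 0.0567287
V_srs = s²/n = 284.9/2736 = 0.10413
deff = V_st / V_srs = 0.0567287/0.10413 = 0.5448

deff ≈ 0.545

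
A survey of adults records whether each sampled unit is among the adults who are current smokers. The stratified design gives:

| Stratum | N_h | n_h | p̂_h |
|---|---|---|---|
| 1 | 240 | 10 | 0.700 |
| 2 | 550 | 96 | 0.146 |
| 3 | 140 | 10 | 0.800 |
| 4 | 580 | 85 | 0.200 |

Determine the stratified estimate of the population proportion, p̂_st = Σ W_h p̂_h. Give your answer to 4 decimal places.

p̂_st ≈ 0.3154

N = 1510; stratum weights W_h = N_h/N.
p̂_st = Σ W_h p̂_h = (240·0.700 + 550·0.146 + 140·0.800 + 580·0.200)/1510 = 0.31543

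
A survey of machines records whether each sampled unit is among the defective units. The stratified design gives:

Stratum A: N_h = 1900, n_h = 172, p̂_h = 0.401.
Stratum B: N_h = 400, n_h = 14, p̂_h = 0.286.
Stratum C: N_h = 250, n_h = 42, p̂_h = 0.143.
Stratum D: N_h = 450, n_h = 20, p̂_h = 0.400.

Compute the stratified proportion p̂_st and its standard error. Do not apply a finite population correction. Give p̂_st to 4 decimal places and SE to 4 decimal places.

N = 3000; stratum weights W_h = N_h/N.
p̂_st = Σ W_h p̂_h = (1900·0.401 + 400·0.286 + 250·0.143 + 450·0.400)/3000 = 0.36402
V̂(p̂_st) = Σ W_h² p̂_h(1−p̂_h)/(n_h−1):
  stratum A: (1900/3000)²·0.401·0.599/171 = 0.00056343
  stratum B: (400/3000)²·0.286·0.714/13 = 0.000279253
  stratum C: (250/3000)²·0.143·0.857/41 = 2.07573e-05
  stratum D: (450/3000)²·0.400·0.600/19 = 0.000284211
V̂(p̂_st) = 0.00114765; SE = √V̂ = 0.033877

p̂_st ≈ 0.3640, SE ≈ 0.0339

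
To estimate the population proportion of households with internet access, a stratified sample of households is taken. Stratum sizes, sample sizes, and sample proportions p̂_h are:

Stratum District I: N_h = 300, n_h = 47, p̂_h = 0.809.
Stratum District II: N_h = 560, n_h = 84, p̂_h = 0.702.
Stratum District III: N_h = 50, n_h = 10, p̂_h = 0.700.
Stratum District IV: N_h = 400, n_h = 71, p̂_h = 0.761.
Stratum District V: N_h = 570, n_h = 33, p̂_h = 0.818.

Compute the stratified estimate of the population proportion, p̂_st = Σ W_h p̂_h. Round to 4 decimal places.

p̂_st ≈ 0.7667

N = 1880; stratum weights W_h = N_h/N.
p̂_st = Σ W_h p̂_h = (300·0.809 + 560·0.702 + 50·0.700 + 400·0.761 + 570·0.818)/1880 = 0.76674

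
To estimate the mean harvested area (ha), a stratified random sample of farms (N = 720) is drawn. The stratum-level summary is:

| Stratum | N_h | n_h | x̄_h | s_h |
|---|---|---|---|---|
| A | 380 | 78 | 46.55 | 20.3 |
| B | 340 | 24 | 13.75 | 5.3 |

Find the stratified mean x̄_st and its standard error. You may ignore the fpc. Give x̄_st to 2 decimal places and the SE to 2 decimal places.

x̄_st ≈ 31.06, SE ≈ 1.32

x̄_st = Σ W_h x̄_h = (380·46.55 + 340·13.75)/720 = 31.06111
V̂(x̄_st) = Σ W_h² s_h²/n_h, with W_h = N_h/N and N = 720:
  stratum A: (380/720)²·20.3²/78 = 1.47163
  stratum B: (340/720)²·5.3²/24 = 0.260996
V̂(x̄_st) = 1.73263
SE(x̄_st) = √1.73263 = 1.31629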